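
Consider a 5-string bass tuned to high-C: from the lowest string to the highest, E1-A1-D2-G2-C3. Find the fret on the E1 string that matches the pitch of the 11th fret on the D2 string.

21

D2 at fret 11 is D2 + 11 semitones = C♯3.
The open E1 string is 10 semitones below the open D2, so the same pitch on the E1 string lies at fret 11 + 10 = 21.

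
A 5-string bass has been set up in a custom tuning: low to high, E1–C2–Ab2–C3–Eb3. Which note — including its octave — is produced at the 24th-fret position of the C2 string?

Each fret is one semitone, so C2 + 24 = C4.

C4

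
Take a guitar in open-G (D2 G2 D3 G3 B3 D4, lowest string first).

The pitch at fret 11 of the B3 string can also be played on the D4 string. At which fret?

Fret 11 on B3 is MIDI 59 + 11 = 70 (A#4). On the D4 string (open MIDI 62), that pitch is 70 − 62 = fret 8.

8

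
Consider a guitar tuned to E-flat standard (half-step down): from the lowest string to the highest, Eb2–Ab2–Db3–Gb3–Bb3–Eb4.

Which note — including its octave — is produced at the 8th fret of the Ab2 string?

E3

Each fret is one semitone, so Ab2 + 8 = E3.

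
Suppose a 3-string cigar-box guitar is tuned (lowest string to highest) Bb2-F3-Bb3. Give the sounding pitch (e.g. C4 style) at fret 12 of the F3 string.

Each fret is one semitone, so F3 + 12 = F4.

F4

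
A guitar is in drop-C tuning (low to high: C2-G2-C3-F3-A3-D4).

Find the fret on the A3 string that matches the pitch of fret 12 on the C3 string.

3

Fret 12 on C3 is MIDI 48 + 12 = 60 (C4). On the A3 string (open MIDI 57), that pitch is 60 − 57 = fret 3.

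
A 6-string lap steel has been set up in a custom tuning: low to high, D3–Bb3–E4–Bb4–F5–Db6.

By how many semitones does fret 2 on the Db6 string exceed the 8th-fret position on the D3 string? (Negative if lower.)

Db6 at fret 2 → Eb6 (MIDI 87); D3 at fret 8 → Bb3 (MIDI 58).
87 − 58 = 29, so the two pitches are 29 semitones apart.

29 semitones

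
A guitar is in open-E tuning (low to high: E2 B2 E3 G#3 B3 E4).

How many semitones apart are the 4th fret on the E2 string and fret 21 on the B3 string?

36 semitones

E2 at fret 4 → G#2 (MIDI 44); B3 at fret 21 → G#5 (MIDI 80).
44 − 80 = -36, so the two pitches are 36 semitones apart, with G#5 the higher.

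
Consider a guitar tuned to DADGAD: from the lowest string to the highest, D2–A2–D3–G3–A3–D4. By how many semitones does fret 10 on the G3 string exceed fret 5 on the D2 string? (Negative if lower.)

G3 at fret 10 → F4 (MIDI 65); D2 at fret 5 → G2 (MIDI 43).
65 − 43 = 22, so the two pitches are 22 semitones apart.

22 semitones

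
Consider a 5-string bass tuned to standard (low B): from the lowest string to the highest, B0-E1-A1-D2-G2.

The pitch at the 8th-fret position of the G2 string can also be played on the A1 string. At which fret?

18

Fret 8 on G2 is MIDI 43 + 8 = 51 (D#3). On the A1 string (open MIDI 33), that pitch is 51 − 33 = fret 18.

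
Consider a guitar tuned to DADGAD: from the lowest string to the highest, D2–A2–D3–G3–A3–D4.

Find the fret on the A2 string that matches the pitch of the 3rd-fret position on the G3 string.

13

G3 at fret 3 is G3 + 3 semitones = A#3.
The open A2 string is 10 semitones below the open G3, so the same pitch on the A2 string lies at fret 3 + 10 = 13.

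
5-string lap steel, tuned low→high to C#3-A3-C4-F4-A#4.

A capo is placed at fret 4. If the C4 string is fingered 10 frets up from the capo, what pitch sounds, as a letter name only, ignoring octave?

The capo raises the open C4 by 4 semitones to E4; fretting 10 more gives C4 + 4 + 10 = C4 + 14 semitones, landing on D.

D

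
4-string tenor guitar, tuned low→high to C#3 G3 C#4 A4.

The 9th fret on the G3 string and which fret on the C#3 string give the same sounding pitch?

G3 at fret 9 is G3 + 9 semitones = E4.
The open C#3 string is 6 semitones below the open G3, so the same pitch on the C#3 string lies at fret 9 + 6 = 15.

15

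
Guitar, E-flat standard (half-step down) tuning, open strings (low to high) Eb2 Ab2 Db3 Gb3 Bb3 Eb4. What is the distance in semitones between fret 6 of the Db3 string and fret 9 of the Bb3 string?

12 semitones

Db3 at fret 6 → G3 (MIDI 55); Bb3 at fret 9 → G4 (MIDI 67).
55 − 67 = -12, so the two pitches are 12 semitones apart, with G4 the higher.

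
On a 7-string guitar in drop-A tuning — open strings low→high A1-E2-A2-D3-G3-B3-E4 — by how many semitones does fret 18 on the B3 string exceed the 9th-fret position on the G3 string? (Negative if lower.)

B3 at fret 18 → F5 (MIDI 77); G3 at fret 9 → E4 (MIDI 64).
77 − 64 = 13, so the two pitches are 13 semitones apart.

13 semitones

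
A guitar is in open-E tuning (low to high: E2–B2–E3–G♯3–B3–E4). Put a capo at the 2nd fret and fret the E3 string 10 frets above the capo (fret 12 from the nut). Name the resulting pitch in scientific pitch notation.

The capo raises the open E3 by 2 semitones to F♯3; fretting 10 more gives E3 + 2 + 10 = E3 + 12 semitones = E4.

E4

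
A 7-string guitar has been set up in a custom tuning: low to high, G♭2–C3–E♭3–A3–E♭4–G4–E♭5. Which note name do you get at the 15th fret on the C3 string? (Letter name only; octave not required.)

The open C3 string plus 15 semitones: C–Db–D–Eb–…–Db–D–Eb.
(Equivalently spelled D♯.)

E♭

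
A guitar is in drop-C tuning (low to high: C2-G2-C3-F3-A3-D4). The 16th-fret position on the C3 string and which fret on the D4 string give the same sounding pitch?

2

C3 at fret 16 is C3 + 16 semitones = E4.
The open D4 string is 14 semitones above the open C3, so the same pitch on the D4 string lies at fret 16 − 14 = 2.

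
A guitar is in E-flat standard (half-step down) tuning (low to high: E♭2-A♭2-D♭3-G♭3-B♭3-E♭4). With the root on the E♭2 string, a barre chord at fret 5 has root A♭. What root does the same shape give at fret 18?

Moving from fret 5 to fret 18 shifts the root by 13 semitones.
A♭ up 13 semitones is A.

A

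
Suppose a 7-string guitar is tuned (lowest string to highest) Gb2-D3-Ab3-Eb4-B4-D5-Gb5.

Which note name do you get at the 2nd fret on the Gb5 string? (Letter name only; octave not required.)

Ab

Each fret is one semitone, so Gb5 + 2 = Ab.
(Equivalently spelled G#.)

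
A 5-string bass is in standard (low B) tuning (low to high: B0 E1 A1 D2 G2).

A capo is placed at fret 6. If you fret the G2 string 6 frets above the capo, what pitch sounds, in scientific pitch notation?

The capo raises the open G2 by 6 semitones to C#3; fretting 6 more gives G2 + 6 + 6 = G2 + 12 semitones = G3.

G3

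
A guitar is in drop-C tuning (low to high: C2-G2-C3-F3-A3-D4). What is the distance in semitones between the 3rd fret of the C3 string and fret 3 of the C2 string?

C3 at fret 3 → D#3 (MIDI 51); C2 at fret 3 → D#2 (MIDI 39).
51 − 39 = 12, so the two pitches are 12 semitones apart, with D#3 the higher.

12 semitones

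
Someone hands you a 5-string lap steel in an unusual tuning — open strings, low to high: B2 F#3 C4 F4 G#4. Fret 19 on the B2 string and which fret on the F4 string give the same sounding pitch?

Fret 19 on B2 is MIDI 47 + 19 = 66 (F#4). On the F4 string (open MIDI 65), that pitch is 66 − 65 = fret 1.

1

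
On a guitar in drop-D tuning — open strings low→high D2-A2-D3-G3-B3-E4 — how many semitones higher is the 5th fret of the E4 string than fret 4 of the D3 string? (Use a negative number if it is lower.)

15 semitones

E4 at fret 5 → A4 (MIDI 69); D3 at fret 4 → F#3 (MIDI 54).
69 − 54 = 15, so the two pitches are 15 semitones apart.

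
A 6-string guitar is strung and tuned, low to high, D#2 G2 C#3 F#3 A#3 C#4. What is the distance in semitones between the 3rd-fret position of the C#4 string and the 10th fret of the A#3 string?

4 semitones

C#4 at fret 3 → E4 (MIDI 64); A#3 at fret 10 → G#4 (MIDI 68).
64 − 68 = -4, so the two pitches are 4 semitones apart, with G#4 the higher.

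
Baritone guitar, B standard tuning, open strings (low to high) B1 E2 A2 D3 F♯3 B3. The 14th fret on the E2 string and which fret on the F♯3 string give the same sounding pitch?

0

E2 at fret 14 is E2 + 14 semitones = F♯3.
The open F♯3 string is 14 semitones above the open E2, so the same pitch on the F♯3 string lies at fret 14 − 14 = 0.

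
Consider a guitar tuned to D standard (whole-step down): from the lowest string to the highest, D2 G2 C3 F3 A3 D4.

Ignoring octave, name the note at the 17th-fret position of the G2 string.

C

The open G2 string plus 17 semitones: G–G#–A–A#–…–A#–B–C.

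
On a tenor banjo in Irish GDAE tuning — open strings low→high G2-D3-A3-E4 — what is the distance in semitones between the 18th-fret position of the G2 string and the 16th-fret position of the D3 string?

5 semitones

G2 at fret 18 → C♯4 (MIDI 61); D3 at fret 16 → F♯4 (MIDI 66).
61 − 66 = -5, so the two pitches are 5 semitones apart, with F♯4 the higher.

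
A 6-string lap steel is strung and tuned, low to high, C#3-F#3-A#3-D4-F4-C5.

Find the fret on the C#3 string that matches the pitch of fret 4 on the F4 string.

F4 at fret 4 is F4 + 4 semitones = A4.
The open C#3 string is 16 semitones below the open F4, so the same pitch on the C#3 string lies at fret 4 + 16 = 20.

20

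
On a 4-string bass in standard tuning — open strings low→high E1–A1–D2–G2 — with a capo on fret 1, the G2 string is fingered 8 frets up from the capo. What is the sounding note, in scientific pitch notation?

E3

The capo raises the open G2 by 1 semitone to G♯2; fretting 8 more gives G2 + 1 + 8 = G2 + 9 semitones = E3.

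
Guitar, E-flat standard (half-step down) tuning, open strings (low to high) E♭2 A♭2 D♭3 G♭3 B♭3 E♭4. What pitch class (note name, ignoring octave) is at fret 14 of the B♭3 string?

C

B♭3 is MIDI 58. Adding 14 gives 72; 72 mod 12 = 0, i.e. C.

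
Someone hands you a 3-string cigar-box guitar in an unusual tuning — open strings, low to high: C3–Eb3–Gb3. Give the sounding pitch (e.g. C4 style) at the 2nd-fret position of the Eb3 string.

Eb3 is MIDI 51. Adding 2 gives 53, which is F3.

F3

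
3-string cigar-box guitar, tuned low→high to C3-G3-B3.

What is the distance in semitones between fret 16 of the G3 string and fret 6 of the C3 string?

G3 at fret 16 → B4 (MIDI 71); C3 at fret 6 → G♭3 (MIDI 54).
71 − 54 = 17, so the two pitches are 17 semitones apart, with B4 the higher.

17 semitones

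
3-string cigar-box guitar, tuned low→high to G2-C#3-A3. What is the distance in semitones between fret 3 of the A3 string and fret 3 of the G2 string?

A3 at fret 3 → C4 (MIDI 60); G2 at fret 3 → A#2 (MIDI 46).
60 − 46 = 14, so the two pitches are 14 semitones apart, with C4 the higher.

14 semitones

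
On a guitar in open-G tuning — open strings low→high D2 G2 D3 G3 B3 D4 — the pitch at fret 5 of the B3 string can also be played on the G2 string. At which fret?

21

Fret 5 on B3 is MIDI 59 + 5 = 64 (E4). On the G2 string (open MIDI 43), that pitch is 64 − 43 = fret 21.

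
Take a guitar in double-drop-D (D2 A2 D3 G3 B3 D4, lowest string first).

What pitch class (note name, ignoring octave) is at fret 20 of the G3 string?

Each fret is one semitone, so G3 + 20 = D#.

D#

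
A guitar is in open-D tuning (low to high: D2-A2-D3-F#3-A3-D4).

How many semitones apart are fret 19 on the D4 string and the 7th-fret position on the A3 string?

D4 at fret 19 → A5 (MIDI 81); A3 at fret 7 → E4 (MIDI 64).
81 − 64 = 17, so the two pitches are 17 semitones apart, with A5 the higher.

17 semitones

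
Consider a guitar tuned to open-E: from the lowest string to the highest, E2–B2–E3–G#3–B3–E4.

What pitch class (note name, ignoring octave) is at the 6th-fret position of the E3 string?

A#

Each fret is one semitone, so E3 + 6 = A#.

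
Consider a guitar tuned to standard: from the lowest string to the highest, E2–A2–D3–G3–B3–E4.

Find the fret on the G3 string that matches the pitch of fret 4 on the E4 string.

13

Fret 4 on E4 is MIDI 64 + 4 = 68 (G#4). On the G3 string (open MIDI 55), that pitch is 68 − 55 = fret 13.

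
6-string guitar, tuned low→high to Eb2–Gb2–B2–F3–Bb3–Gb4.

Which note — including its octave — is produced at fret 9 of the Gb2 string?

Gb2 is MIDI 42. Adding 9 gives 51, which is Eb3.

Eb3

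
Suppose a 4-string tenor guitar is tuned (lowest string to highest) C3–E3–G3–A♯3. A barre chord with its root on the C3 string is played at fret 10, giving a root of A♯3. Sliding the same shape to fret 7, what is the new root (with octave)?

Moving from fret 10 to fret 7 shifts the root by -3 semitones.
A♯3 down 3 semitones is G3.

G3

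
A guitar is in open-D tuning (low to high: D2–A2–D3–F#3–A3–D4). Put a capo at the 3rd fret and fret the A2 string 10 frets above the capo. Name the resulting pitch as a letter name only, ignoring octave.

A#

The capo raises the open A2 by 3 semitones to C3; fretting 10 more gives A2 + 3 + 10 = A2 + 13 semitones, landing on A#.
(Also written Bb.)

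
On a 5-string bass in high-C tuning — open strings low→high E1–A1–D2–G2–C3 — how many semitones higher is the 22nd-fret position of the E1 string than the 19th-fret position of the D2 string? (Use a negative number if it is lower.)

-7 semitones

E1 at fret 22 → D3 (MIDI 50); D2 at fret 19 → A3 (MIDI 57).
50 − 57 = -7, so the two pitches are 7 semitones apart.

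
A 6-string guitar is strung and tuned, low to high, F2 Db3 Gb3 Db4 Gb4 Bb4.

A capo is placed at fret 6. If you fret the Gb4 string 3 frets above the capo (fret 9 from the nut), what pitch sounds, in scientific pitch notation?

The capo raises the open Gb4 by 6 semitones to C5; fretting 3 more gives Gb4 + 6 + 3 = Gb4 + 9 semitones = Eb5.
(Also written D#.)

Eb5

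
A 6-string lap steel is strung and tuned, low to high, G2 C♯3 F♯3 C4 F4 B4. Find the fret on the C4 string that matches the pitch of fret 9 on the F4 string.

14

F4 at fret 9 is F4 + 9 semitones = D5.
The open C4 string is 5 semitones below the open F4, so the same pitch on the C4 string lies at fret 9 + 5 = 14.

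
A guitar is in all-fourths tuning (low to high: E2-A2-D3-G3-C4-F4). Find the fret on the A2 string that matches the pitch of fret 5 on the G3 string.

Fret 5 on G3 is MIDI 55 + 5 = 60 (C4). On the A2 string (open MIDI 45), that pitch is 60 − 45 = fret 15.

15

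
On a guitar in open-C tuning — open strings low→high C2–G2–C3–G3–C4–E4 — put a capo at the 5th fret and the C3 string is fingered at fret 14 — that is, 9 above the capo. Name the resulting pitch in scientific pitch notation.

The capo raises the open C3 by 5 semitones to F3; fretting 9 more gives C3 + 5 + 9 = C3 + 14 semitones = D4.

D4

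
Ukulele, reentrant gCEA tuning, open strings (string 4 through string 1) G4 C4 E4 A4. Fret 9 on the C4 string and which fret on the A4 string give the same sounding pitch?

C4 at fret 9 is C4 + 9 semitones = A4.
The open A4 string is 9 semitones above the open C4, so the same pitch on the A4 string lies at fret 9 − 9 = 0.

0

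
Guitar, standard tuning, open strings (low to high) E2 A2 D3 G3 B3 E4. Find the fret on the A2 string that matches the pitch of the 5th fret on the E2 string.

E2 at fret 5 is E2 + 5 semitones = A2.
The open A2 string is 5 semitones above the open E2, so the same pitch on the A2 string lies at fret 5 − 5 = 0.

0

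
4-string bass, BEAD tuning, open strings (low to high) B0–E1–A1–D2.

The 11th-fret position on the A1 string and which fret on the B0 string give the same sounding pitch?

Fret 11 on A1 is MIDI 33 + 11 = 44 (G♯2). On the B0 string (open MIDI 23), that pitch is 44 − 23 = fret 21.

21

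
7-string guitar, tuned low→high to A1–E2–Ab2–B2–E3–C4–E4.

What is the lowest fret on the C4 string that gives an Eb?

From C4, count semitones up the chromatic scale until reaching Eb: C–Db–D–Eb — 3 steps.

3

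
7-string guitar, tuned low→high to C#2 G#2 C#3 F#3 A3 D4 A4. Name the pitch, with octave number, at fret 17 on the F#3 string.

B4

Each fret is one semitone, so F#3 + 17 = B4.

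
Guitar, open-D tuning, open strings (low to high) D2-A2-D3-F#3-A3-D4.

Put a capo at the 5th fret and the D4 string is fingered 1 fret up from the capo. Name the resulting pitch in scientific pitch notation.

G#4

The capo raises the open D4 by 5 semitones to G4; fretting 1 more gives D4 + 5 + 1 = D4 + 6 semitones = G#4.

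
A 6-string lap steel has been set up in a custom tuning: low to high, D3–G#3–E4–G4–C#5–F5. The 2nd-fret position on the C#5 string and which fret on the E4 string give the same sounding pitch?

Fret 2 on C#5 is MIDI 73 + 2 = 75 (D#5). On the E4 string (open MIDI 64), that pitch is 75 − 64 = fret 11.

11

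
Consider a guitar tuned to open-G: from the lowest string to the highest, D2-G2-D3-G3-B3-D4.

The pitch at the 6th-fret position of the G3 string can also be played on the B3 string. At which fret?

2

G3 at fret 6 is G3 + 6 semitones = C#4.
The open B3 string is 4 semitones above the open G3, so the same pitch on the B3 string lies at fret 6 − 4 = 2.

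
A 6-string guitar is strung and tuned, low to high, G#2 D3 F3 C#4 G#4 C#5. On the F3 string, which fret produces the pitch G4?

14

G4 is 14 semitones above the open F3 (F–F#–G–G#–…–F–F#–G), so it sits at fret 14.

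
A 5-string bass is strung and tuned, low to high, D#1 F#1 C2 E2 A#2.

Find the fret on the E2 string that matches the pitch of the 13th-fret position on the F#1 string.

Fret 13 on F#1 is MIDI 30 + 13 = 43 (G2). On the E2 string (open MIDI 40), that pitch is 43 − 40 = fret 3.

3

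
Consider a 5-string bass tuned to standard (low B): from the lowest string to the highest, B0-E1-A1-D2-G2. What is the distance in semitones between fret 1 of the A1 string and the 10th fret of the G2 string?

19 semitones

A1 at fret 1 → A#1 (MIDI 34); G2 at fret 10 → F3 (MIDI 53).
34 − 53 = -19, so the two pitches are 19 semitones apart, with F3 the higher.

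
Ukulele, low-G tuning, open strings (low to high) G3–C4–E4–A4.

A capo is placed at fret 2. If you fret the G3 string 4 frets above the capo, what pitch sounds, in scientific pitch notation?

C#4

The capo raises the open G3 by 2 semitones to A3; fretting 4 more gives G3 + 2 + 4 = G3 + 6 semitones = C#4.
(Also written Db.)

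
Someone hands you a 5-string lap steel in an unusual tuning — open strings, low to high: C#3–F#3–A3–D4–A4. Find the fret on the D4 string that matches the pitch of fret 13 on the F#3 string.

Fret 13 on F#3 is MIDI 54 + 13 = 67 (G4). On the D4 string (open MIDI 62), that pitch is 67 − 62 = fret 5.

5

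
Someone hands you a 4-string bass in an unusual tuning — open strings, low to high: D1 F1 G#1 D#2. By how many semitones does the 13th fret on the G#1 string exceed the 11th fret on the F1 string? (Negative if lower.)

G#1 at fret 13 → A2 (MIDI 45); F1 at fret 11 → E2 (MIDI 40).
45 − 40 = 5, so the two pitches are 5 semitones apart.

5 semitones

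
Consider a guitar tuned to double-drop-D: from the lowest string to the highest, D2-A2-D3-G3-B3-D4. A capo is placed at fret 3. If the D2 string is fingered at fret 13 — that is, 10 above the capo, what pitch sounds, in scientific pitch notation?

D#3

The capo raises the open D2 by 3 semitones to F2; fretting 10 more gives D2 + 3 + 10 = D2 + 13 semitones = D#3.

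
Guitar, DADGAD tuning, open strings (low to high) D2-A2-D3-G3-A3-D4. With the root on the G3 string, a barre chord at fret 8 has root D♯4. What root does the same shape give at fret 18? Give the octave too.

C♯5

Moving from fret 8 to fret 18 shifts the root by 10 semitones.
D♯4 up 10 semitones is C♯5.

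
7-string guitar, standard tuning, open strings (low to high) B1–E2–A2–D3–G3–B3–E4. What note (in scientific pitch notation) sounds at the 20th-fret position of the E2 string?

C4

Each fret is one semitone, so E2 + 20 = C4.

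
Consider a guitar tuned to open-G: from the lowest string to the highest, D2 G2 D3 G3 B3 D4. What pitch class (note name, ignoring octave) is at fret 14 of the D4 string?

E

Each fret is one semitone, so D4 + 14 = E.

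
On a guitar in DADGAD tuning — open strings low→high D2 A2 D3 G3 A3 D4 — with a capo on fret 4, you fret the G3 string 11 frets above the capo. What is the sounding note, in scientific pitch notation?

The capo raises the open G3 by 4 semitones to B3; fretting 11 more gives G3 + 4 + 11 = G3 + 15 semitones = A♯4.

A♯4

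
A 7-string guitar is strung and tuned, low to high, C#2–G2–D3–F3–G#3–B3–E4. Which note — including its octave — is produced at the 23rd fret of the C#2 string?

C4

Each fret is one semitone, so C#2 + 23 = C4.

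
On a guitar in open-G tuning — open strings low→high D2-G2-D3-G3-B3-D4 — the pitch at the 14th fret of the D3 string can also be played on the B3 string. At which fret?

5

Fret 14 on D3 is MIDI 50 + 14 = 64 (E4). On the B3 string (open MIDI 59), that pitch is 64 − 59 = fret 5.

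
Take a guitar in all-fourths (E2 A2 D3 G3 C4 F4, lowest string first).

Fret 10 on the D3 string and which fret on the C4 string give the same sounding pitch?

0

D3 at fret 10 is D3 + 10 semitones = C4.
The open C4 string is 10 semitones above the open D3, so the same pitch on the C4 string lies at fret 10 − 10 = 0.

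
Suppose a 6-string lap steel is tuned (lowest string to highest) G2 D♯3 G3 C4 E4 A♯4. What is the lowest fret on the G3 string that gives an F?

From G3, count semitones up the chromatic scale until reaching F: G–G#–A–A#–…–D#–E–F — 10 steps.

10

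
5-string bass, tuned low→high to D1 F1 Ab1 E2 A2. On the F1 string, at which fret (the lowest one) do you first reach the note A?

From F1, count semitones up the chromatic scale until reaching A: F–Gb–G–Ab–A — 4 steps.

4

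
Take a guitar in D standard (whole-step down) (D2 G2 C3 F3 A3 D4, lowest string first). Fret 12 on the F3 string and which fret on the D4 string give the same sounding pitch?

F3 at fret 12 is F3 + 12 semitones = F4.
The open D4 string is 9 semitones above the open F3, so the same pitch on the D4 string lies at fret 12 − 9 = 3.

3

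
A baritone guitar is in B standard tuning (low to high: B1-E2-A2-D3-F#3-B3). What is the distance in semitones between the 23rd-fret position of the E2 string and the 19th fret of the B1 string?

9 semitones

E2 at fret 23 → D#4 (MIDI 63); B1 at fret 19 → F#3 (MIDI 54).
63 − 54 = 9, so the two pitches are 9 semitones apart, with D#4 the higher.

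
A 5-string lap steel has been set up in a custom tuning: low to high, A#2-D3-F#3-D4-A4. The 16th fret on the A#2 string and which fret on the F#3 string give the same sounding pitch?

8

Fret 16 on A#2 is MIDI 46 + 16 = 62 (D4). On the F#3 string (open MIDI 54), that pitch is 62 − 54 = fret 8.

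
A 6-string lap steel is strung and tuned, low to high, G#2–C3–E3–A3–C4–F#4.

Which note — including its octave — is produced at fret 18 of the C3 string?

Each fret is one semitone, so C3 + 18 = F#4.
(Equivalently spelled Gb4.)

F#4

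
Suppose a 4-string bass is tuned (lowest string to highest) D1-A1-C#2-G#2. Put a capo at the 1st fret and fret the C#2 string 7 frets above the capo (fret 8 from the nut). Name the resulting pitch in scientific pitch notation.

The capo raises the open C#2 by 1 semitone to D2; fretting 7 more gives C#2 + 1 + 7 = C#2 + 8 semitones = A2.

A2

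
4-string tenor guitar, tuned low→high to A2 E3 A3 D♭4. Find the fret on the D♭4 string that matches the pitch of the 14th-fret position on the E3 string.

E3 at fret 14 is E3 + 14 semitones = G♭4.
The open D♭4 string is 9 semitones above the open E3, so the same pitch on the D♭4 string lies at fret 14 − 9 = 5.

5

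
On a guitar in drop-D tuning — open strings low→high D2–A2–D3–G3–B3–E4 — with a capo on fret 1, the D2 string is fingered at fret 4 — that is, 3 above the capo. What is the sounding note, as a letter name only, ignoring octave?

F♯

The capo raises the open D2 by 1 semitone to D♯2; fretting 3 more gives D2 + 1 + 3 = D2 + 4 semitones, landing on F♯.
(Also written G♭.)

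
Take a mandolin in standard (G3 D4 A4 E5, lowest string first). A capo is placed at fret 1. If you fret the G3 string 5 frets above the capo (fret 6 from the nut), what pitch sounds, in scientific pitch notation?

C#4

The capo raises the open G3 by 1 semitone to G#3; fretting 5 more gives G3 + 1 + 5 = G3 + 6 semitones = C#4.
(Also written Db.)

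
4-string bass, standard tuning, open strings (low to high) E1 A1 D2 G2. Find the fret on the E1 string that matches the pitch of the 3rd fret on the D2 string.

13

D2 at fret 3 is D2 + 3 semitones = F2.
The open E1 string is 10 semitones below the open D2, so the same pitch on the E1 string lies at fret 3 + 10 = 13.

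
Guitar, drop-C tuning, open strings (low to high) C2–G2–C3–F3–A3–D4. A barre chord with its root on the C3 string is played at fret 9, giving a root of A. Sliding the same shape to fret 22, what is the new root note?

A#

Moving from fret 9 to fret 22 shifts the root by 13 semitones.
A up 13 semitones is A#.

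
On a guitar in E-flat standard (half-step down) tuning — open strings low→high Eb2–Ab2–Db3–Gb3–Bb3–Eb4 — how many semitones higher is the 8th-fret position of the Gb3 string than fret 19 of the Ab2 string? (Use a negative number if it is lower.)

Gb3 at fret 8 → D4 (MIDI 62); Ab2 at fret 19 → Eb4 (MIDI 63).
62 − 63 = -1, so the two pitches are 1 semitone apart.

-1 semitone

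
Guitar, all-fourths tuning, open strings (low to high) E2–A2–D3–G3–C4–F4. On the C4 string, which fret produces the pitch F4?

F4 is 5 semitones above the open C4 (C–C#–D–D#–E–F), so it sits at fret 5.

5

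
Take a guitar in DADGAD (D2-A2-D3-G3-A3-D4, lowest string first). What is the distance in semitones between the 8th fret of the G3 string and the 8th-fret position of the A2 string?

10 semitones

G3 at fret 8 → D♯4 (MIDI 63); A2 at fret 8 → F3 (MIDI 53).
63 − 53 = 10, so the two pitches are 10 semitones apart, with D♯4 the higher.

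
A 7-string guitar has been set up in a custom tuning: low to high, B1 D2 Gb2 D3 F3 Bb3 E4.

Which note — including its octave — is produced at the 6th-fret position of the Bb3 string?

The open Bb3 string plus 6 semitones: Bb–B–C–Db–D–Eb–E.
The walk passes from B into C once, so the octave number goes from 3 to 4.

E4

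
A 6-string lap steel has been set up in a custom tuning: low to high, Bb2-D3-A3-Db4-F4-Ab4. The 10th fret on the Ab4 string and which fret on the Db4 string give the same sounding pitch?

17

Fret 10 on Ab4 is MIDI 68 + 10 = 78 (Gb5). On the Db4 string (open MIDI 61), that pitch is 78 − 61 = fret 17.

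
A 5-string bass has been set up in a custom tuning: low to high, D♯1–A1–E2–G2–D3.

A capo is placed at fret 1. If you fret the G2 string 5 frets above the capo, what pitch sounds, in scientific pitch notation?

The capo raises the open G2 by 1 semitone to G♯2; fretting 5 more gives G2 + 1 + 5 = G2 + 6 semitones = C♯3.

C♯3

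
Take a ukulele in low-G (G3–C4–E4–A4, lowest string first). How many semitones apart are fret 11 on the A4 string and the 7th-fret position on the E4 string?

9 semitones

A4 at fret 11 → G♯5 (MIDI 80); E4 at fret 7 → B4 (MIDI 71).
80 − 71 = 9, so the two pitches are 9 semitones apart, with G♯5 the higher.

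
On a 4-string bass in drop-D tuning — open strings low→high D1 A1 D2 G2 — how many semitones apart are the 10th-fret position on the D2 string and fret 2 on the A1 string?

D2 at fret 10 → C3 (MIDI 48); A1 at fret 2 → B1 (MIDI 35).
48 − 35 = 13, so the two pitches are 13 semitones apart, with C3 the higher.

13 semitones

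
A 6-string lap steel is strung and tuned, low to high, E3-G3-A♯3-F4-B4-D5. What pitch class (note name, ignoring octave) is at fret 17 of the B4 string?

Each fret is one semitone, so B4 + 17 = E.

E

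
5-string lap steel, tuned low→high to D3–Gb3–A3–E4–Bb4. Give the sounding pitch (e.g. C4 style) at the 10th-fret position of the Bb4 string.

Ab5

The open Bb4 string plus 10 semitones: Bb–B–C–Db–…–Gb–G–Ab.
The walk passes from B into C once, so the octave number goes from 4 to 5.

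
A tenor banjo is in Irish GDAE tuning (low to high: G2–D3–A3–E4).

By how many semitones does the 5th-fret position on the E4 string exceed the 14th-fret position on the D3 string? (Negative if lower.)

5 semitones

E4 at fret 5 → A4 (MIDI 69); D3 at fret 14 → E4 (MIDI 64).
69 − 64 = 5, so the two pitches are 5 semitones apart.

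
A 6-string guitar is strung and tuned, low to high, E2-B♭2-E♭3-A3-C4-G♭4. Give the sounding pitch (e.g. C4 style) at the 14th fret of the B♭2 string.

The open B♭2 string plus 14 semitones: Bb–B–C–Db–…–Bb–B–C.
The walk passes from B into C 2 times, so the octave number goes from 2 to 4.

C4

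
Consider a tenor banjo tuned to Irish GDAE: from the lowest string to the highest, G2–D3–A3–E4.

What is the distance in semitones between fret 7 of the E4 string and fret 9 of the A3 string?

5 semitones

E4 at fret 7 → B4 (MIDI 71); A3 at fret 9 → F#4 (MIDI 66).
71 − 66 = 5, so the two pitches are 5 semitones apart, with B4 the higher.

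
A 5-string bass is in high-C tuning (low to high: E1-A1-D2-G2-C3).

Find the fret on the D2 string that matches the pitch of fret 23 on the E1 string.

13

E1 at fret 23 is E1 + 23 semitones = D#3.
The open D2 string is 10 semitones above the open E1, so the same pitch on the D2 string lies at fret 23 − 10 = 13.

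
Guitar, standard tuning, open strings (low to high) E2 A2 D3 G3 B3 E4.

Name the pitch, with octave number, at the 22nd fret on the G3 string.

F5

G3 is MIDI 55. Adding 22 gives 77, which is F5.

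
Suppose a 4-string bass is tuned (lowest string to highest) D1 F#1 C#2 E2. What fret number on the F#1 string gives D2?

8

D2 is 8 semitones above the open F#1 (F#–G–G#–A–A#–B–C–C#–D), so it sits at fret 8.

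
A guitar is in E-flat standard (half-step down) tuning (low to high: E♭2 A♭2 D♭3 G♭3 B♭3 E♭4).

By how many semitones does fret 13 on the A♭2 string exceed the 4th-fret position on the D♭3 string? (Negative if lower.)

4 semitones

A♭2 at fret 13 → A3 (MIDI 57); D♭3 at fret 4 → F3 (MIDI 53).
57 − 53 = 4, so the two pitches are 4 semitones apart.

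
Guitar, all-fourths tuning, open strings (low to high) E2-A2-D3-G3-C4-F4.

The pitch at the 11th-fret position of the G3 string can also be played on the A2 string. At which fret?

21

Fret 11 on G3 is MIDI 55 + 11 = 66 (F♯4). On the A2 string (open MIDI 45), that pitch is 66 − 45 = fret 21.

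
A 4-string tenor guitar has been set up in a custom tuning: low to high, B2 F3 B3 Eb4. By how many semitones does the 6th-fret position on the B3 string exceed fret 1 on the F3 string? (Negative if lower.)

B3 at fret 6 → F4 (MIDI 65); F3 at fret 1 → Gb3 (MIDI 54).
65 − 54 = 11, so the two pitches are 11 semitones apart.

11 semitones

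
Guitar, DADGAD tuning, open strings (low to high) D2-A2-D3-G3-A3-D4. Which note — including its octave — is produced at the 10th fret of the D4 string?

C5

Each fret is one semitone, so D4 + 10 = C5.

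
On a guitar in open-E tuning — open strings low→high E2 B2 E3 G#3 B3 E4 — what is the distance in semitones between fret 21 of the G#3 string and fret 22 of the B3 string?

G#3 at fret 21 → F5 (MIDI 77); B3 at fret 22 → A5 (MIDI 81).
77 − 81 = -4, so the two pitches are 4 semitones apart, with A5 the higher.

4 semitones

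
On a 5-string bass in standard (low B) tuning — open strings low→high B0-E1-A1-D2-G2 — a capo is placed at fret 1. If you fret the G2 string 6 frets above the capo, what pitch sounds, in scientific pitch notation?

The capo raises the open G2 by 1 semitone to G#2; fretting 6 more gives G2 + 1 + 6 = G2 + 7 semitones = D3.

D3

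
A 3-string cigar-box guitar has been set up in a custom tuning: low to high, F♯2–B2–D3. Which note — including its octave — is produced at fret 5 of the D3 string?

D3 is MIDI 50. Adding 5 gives 55, which is G3.

G3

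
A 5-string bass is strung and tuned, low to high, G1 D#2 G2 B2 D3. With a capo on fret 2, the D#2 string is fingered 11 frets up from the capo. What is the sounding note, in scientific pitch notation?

The capo raises the open D#2 by 2 semitones to F2; fretting 11 more gives D#2 + 2 + 11 = D#2 + 13 semitones = E3.

E3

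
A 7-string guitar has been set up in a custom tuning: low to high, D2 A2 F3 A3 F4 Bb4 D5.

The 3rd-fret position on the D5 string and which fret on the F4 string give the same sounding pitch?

Fret 3 on D5 is MIDI 74 + 3 = 77 (F5). On the F4 string (open MIDI 65), that pitch is 77 − 65 = fret 12.

12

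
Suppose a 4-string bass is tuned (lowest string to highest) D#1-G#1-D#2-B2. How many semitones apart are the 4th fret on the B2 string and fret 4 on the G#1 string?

15 semitones

B2 at fret 4 → D#3 (MIDI 51); G#1 at fret 4 → C2 (MIDI 36).
51 − 36 = 15, so the two pitches are 15 semitones apart, with D#3 the higher.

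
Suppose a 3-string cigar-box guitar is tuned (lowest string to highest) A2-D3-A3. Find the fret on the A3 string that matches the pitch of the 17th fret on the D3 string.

10

D3 at fret 17 is D3 + 17 semitones = G4.
The open A3 string is 7 semitones above the open D3, so the same pitch on the A3 string lies at fret 17 − 7 = 10.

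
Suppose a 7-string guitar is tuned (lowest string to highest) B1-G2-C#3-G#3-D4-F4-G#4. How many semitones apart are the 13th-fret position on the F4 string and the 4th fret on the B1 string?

F4 at fret 13 → F#5 (MIDI 78); B1 at fret 4 → D#2 (MIDI 39).
78 − 39 = 39, so the two pitches are 39 semitones apart, with F#5 the higher.

39 semitones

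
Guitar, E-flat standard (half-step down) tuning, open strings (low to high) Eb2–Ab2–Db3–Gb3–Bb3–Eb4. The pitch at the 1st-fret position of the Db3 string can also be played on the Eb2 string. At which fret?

Db3 at fret 1 is Db3 + 1 semitone = D3.
The open Eb2 string is 10 semitones below the open Db3, so the same pitch on the Eb2 string lies at fret 1 + 10 = 11.

11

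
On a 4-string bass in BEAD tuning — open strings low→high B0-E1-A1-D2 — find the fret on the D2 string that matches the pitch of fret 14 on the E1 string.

E1 at fret 14 is E1 + 14 semitones = F♯2.
The open D2 string is 10 semitones above the open E1, so the same pitch on the D2 string lies at fret 14 − 10 = 4.

4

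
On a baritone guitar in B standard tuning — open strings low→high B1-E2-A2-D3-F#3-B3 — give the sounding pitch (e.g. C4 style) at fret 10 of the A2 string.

The open A2 string plus 10 semitones: A–A#–B–C–…–F–F#–G.
The walk passes from B into C once, so the octave number goes from 2 to 3.

G3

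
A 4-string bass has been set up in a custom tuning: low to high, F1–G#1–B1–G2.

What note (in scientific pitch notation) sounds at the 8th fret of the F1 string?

C#2

The open F1 string plus 8 semitones: F–F#–G–G#–A–A#–B–C–C#.
The walk passes from B into C once, so the octave number goes from 1 to 2.
(Equivalently spelled Db2.)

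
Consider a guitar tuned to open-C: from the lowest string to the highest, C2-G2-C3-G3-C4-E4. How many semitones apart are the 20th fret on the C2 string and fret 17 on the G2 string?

C2 at fret 20 → G#3 (MIDI 56); G2 at fret 17 → C4 (MIDI 60).
56 − 60 = -4, so the two pitches are 4 semitones apart, with C4 the higher.

4 semitones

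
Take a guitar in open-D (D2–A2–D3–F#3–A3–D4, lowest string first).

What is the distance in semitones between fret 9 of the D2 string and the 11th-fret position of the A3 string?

D2 at fret 9 → B2 (MIDI 47); A3 at fret 11 → G#4 (MIDI 68).
47 − 68 = -21, so the two pitches are 21 semitones apart, with G#4 the higher.

21 semitones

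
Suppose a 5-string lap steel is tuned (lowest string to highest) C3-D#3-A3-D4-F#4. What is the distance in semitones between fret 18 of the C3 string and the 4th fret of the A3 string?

C3 at fret 18 → F#4 (MIDI 66); A3 at fret 4 → C#4 (MIDI 61).
66 − 61 = 5, so the two pitches are 5 semitones apart, with F#4 the higher.

5 semitones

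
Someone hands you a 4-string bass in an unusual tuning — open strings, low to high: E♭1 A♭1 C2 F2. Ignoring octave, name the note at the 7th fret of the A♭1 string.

E♭

The open A♭1 string plus 7 semitones: Ab–A–Bb–B–C–Db–D–Eb.
(Equivalently spelled D♯.)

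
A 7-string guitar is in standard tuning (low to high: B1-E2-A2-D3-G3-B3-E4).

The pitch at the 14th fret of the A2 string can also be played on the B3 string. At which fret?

Fret 14 on A2 is MIDI 45 + 14 = 59 (B3). On the B3 string (open MIDI 59), that pitch is 59 − 59 = fret 0.

0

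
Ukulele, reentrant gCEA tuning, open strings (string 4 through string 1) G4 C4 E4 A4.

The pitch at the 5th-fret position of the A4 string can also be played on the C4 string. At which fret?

A4 at fret 5 is A4 + 5 semitones = D5.
The open C4 string is 9 semitones below the open A4, so the same pitch on the C4 string lies at fret 5 + 9 = 14.

14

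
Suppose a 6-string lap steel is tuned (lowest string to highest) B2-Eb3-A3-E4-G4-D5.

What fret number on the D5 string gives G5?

G5 is 5 semitones above the open D5 (D–Eb–E–F–Gb–G), so it sits at fret 5.

5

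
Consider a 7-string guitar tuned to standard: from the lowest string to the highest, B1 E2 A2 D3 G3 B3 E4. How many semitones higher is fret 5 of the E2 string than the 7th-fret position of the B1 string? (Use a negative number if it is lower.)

E2 at fret 5 → A2 (MIDI 45); B1 at fret 7 → F♯2 (MIDI 42).
45 − 42 = 3, so the two pitches are 3 semitones apart.

3 semitones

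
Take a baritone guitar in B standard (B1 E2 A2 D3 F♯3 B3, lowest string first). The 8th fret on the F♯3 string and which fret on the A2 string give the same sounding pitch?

17

Fret 8 on F♯3 is MIDI 54 + 8 = 62 (D4). On the A2 string (open MIDI 45), that pitch is 62 − 45 = fret 17.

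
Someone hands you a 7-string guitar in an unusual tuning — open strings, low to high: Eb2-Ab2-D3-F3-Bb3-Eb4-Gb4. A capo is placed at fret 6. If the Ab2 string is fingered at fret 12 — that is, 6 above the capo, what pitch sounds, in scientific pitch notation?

The capo raises the open Ab2 by 6 semitones to D3; fretting 6 more gives Ab2 + 6 + 6 = Ab2 + 12 semitones = Ab3.

Ab3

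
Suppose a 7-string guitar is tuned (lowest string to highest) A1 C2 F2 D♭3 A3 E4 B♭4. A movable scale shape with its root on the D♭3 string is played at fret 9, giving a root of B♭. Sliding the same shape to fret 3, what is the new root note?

Moving from fret 9 to fret 3 shifts the root by -6 semitones.
B♭ down 6 semitones is E.

E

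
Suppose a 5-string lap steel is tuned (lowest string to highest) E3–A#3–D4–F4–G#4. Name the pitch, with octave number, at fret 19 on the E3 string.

B4

The open E3 string plus 19 semitones: E–F–F#–G–…–A–A#–B.
The walk passes from B into C once, so the octave number goes from 3 to 4.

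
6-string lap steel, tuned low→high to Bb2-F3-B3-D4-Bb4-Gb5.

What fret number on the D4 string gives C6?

22

C6 is 22 semitones above the open D4 (D–Eb–E–F–…–Bb–B–C), so it sits at fret 22.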